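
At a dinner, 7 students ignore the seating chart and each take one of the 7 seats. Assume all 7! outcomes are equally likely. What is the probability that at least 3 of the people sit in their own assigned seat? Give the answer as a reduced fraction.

407/5040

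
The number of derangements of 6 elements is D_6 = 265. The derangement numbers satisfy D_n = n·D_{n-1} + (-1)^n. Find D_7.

D_7 = 7·265 - 1 = 1854.

1854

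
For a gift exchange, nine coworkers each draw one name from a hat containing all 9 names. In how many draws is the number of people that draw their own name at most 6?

362843

Sum C(9,i)·!(9-i) for i = 0..6:
  i=0: C(9,0)·!9 = 1·133496 = 133496
  i=1: C(9,1)·!8 = 9·14833 = 133497
  i=2: C(9,2)·!7 = 36·1854 = 66744
  i=3: C(9,3)·!6 = 84·265 = 22260
  i=4: C(9,4)·!5 = 126·44 = 5544
  i=5: C(9,5)·!4 = 126·9 = 1134
  i=6: C(9,6)·!3 = 84·2 = 168
Total = 362843.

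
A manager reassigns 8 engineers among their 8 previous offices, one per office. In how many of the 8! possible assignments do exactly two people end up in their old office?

7420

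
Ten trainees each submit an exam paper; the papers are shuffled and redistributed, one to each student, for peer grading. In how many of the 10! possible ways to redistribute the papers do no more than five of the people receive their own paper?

# with exactly i fixed is C(10,i)·!(10-i); sum over i=0..5:
  i=0: C(10,0)·!10 = 1·1334961 = 1334961
  i=1: C(10,1)·!9 = 10·133496 = 1334960
  i=2: C(10,2)·!8 = 45·14833 = 667485
  i=3: C(10,3)·!7 = 120·1854 = 222480
  i=4: C(10,4)·!6 = 210·265 = 55650
  i=5: C(10,5)·!5 = 252·44 = 11088
Total = 3626624.

3626624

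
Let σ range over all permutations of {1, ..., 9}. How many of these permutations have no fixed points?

133496

Use !n = n·!(n-1) + (-1)^n.
!9 = 9·14833 - 1 = 133496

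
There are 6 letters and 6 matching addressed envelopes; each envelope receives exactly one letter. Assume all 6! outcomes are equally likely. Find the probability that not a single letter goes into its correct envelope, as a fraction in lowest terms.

Favorable outcomes: !6 = 265.
Total outcomes: 6! = 720.
Probability = 265/720 = 53/144.

53/144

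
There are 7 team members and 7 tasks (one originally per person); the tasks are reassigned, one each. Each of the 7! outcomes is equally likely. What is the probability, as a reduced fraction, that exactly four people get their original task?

Favorable outcomes: C(7,4)·!3 = 35·2 = 70.
Total outcomes: 7! = 5040.
Probability = 70/5040 = 1/72.

1/72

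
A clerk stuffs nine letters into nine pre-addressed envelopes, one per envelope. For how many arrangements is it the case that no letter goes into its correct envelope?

133496

The subfactorial !9 = [9!/e] (nearest integer).
9! = 362880, and 362880/e ≈ 133496.09, so !9 = 133496.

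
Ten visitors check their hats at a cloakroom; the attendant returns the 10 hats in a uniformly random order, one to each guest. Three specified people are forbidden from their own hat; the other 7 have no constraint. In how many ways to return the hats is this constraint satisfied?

2656080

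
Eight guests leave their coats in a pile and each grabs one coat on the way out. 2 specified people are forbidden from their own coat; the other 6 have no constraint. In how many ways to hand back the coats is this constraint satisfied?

Let A_j be the event that the j-th constrained one is fixed. By inclusion-exclusion over the 2 events:
Σ_{j=0}^{2} (-1)^j C(2,j)(8-j)!
= C(2,0)·8! - C(2,1)·7! + C(2,2)·6!
= 40320 - 10080 + 720
= 30960

30960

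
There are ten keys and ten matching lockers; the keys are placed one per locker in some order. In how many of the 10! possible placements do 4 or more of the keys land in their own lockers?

68914

# with exactly i fixed is C(10,i)·!(10-i); sum over i=4..10:
  i=4: C(10,4)·!6 = 210·265 = 55650
  i=5: C(10,5)·!5 = 252·44 = 11088
  i=6: C(10,6)·!4 = 210·9 = 1890
  i=7: C(10,7)·!3 = 120·2 = 240
  i=8: C(10,8)·!2 = 45·1 = 45
  i=9: C(10,9)·!1 = 10·0 = 0
  i=10: C(10,10)·!0 = 1·1 = 1
Total = 68914.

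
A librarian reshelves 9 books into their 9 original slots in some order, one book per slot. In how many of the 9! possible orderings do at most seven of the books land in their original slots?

362879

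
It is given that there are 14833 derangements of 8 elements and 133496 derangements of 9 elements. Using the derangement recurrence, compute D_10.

1334961

D_10 = (10-1)·(D_9 + D_8) = 9·(133496 + 14833) = 9·148329 = 1334961.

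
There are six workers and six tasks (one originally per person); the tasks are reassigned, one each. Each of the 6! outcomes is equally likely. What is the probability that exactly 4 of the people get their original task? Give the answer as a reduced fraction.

Favorable outcomes: C(6,4)·!2 = 15·1 = 15.
Total outcomes: 6! = 720.
Probability = 15/720 = 1/48.

1/48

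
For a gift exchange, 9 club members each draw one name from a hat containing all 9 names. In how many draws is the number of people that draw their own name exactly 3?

Pick the 3 fixed positions: C(9,3) = 84 ways.
The other 6 form a derangement: !6 = 265.
Total: 84 × 265 = 22260.

22260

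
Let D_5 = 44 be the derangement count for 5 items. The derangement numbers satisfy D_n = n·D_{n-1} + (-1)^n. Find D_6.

265

D_6 = 6·44 + 1 = 265.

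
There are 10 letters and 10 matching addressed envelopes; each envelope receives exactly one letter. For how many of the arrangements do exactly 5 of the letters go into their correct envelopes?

11088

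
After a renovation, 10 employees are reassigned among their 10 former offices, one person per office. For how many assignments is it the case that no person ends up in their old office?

1334961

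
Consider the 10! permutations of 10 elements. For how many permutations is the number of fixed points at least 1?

Sum C(10,i)·!(10-i) for i = 1..10:
  i=1: C(10,1)·!9 = 10·133496 = 1334960
  i=2: C(10,2)·!8 = 45·14833 = 667485
  i=3: C(10,3)·!7 = 120·1854 = 222480
  i=4: C(10,4)·!6 = 210·265 = 55650
  i=5: C(10,5)·!5 = 252·44 = 11088
  i=6: C(10,6)·!4 = 210·9 = 1890
  i=7: C(10,7)·!3 = 120·2 = 240
  i=8: C(10,8)·!2 = 45·1 = 45
  i=9: C(10,9)·!1 = 10·0 = 0
  i=10: C(10,10)·!0 = 1·1 = 1
Total = 2293839.

2293839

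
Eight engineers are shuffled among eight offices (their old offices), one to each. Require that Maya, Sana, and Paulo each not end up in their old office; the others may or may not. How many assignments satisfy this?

27240

Let A_j be the event that the j-th constrained one is fixed. By inclusion-exclusion over the 3 events:
Σ_{j=0}^{3} (-1)^j C(3,j)(8-j)!
= C(3,0)·8! - C(3,1)·7! + C(3,2)·6! - C(3,3)·5!
= 40320 - 15120 + 2160 - 120
= 27240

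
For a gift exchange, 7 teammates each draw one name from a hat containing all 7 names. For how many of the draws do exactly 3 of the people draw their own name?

315

Choose which 3 of the 7 are fixed: C(7,3) = 35.
The other 4 form a derangement: !4 = 9.
Total: 35 × 9 = 315.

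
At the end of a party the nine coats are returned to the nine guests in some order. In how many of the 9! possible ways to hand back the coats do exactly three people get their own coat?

22260

Choose which 3 of the 9 are fixed: C(9,3) = 84.
The other 6 form a derangement: !6 = 265.
Total: 84 × 265 = 22260.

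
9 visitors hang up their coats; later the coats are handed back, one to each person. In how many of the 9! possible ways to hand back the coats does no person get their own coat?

Use !n = (n-1)(!(n-1) + !(n-2)).
!9 = 8·(14833 + 1854) = 8·16687 = 133496

133496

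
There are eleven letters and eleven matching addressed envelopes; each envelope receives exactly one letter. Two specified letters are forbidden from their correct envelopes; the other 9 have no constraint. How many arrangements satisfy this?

33022080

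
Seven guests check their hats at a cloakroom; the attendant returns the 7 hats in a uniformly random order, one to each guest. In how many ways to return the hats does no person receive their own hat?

The subfactorial !7 = [7!/e] (nearest integer).
7! = 5040, and 5040/e ≈ 1854.11, so !7 = 1854.

1854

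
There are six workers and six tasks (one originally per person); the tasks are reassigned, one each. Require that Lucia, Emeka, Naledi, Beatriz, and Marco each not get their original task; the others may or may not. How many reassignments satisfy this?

Inclusion-exclusion on the 5 forbidden self-matches:
Σ_{j=0}^{5} (-1)^j C(5,j)(6-j)!
= C(5,0)·6! - C(5,1)·5! + C(5,2)·4! - C(5,3)·3! + C(5,4)·2! - C(5,5)·1!
= 720 - 600 + 240 - 60 + 10 - 1
= 309

309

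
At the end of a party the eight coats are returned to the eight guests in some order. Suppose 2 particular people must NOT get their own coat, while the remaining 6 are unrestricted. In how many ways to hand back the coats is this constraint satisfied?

Let A_j be the event that the j-th constrained one is fixed. By inclusion-exclusion over the 2 events:
Σ_{j=0}^{2} (-1)^j C(2,j)(8-j)!
= C(2,0)·8! - C(2,1)·7! + C(2,2)·6!
= 40320 - 10080 + 720
= 30960

30960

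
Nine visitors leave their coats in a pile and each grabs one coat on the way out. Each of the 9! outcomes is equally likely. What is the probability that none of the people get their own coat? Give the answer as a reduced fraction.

Favorable outcomes: !9 = 133496.
Total outcomes: 9! = 362880.
Probability = 133496/362880 = 16687/45360.

16687/45360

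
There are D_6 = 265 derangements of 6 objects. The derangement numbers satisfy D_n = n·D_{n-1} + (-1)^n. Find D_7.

1854

D_7 = 7·265 - 1 = 1854.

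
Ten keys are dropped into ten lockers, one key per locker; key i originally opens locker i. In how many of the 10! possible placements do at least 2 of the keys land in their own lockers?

958879

Sum C(10,i)·!(10-i) for i = 2..10:
  i=2: C(10,2)·!8 = 45·14833 = 667485
  i=3: C(10,3)·!7 = 120·1854 = 222480
  i=4: C(10,4)·!6 = 210·265 = 55650
  i=5: C(10,5)·!5 = 252·44 = 11088
  i=6: C(10,6)·!4 = 210·9 = 1890
  i=7: C(10,7)·!3 = 120·2 = 240
  i=8: C(10,8)·!2 = 45·1 = 45
  i=9: C(10,9)·!1 = 10·0 = 0
  i=10: C(10,10)·!0 = 1·1 = 1
Total = 958879.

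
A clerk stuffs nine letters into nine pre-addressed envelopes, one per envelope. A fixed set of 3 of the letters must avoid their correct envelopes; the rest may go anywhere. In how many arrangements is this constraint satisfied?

Let A_j be the event that the j-th constrained one is fixed. By inclusion-exclusion over the 3 events:
Σ_{j=0}^{3} (-1)^j C(3,j)(9-j)!
= C(3,0)·9! - C(3,1)·8! + C(3,2)·7! - C(3,3)·6!
= 362880 - 120960 + 15120 - 720
= 256320

256320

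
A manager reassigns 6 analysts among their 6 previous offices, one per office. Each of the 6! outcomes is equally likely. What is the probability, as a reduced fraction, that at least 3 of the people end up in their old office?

Favorable outcomes: Σ_{i≥3} C(6,i)·!(6-i) = 20·2 + 15·1 + 6·0 + 1·1 = 56.
Total outcomes: 6! = 720.
Probability = 56/720 = 7/90.

7/90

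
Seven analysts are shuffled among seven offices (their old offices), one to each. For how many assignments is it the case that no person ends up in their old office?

1854

The number of derangements of 7 is !7 = Σ_{k=0}^{7} (-1)^k·7!/k!
= 7! - 7!/1! + 7!/2! - 7!/3! + 7!/4! - 7!/5! + 7!/6! - 7!/7!
= 5040 - 5040 + 2520 - 840 + 210 - 42 + 7 - 1
= 1854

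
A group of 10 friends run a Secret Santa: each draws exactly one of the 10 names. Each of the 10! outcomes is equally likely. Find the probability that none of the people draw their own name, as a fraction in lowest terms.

16481/44800

Favorable outcomes: !10 = 1334961.
Total outcomes: 10! = 3628800.
Probability = 1334961/3628800 = 16481/44800.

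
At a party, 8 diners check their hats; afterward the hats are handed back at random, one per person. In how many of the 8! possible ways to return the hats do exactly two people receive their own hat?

7420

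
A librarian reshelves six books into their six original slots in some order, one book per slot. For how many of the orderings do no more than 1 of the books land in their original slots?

# with exactly i fixed is C(6,i)·!(6-i); sum over i=0..1:
  i=0: C(6,0)·!6 = 1·265 = 265
  i=1: C(6,1)·!5 = 6·44 = 264
Total = 529.

529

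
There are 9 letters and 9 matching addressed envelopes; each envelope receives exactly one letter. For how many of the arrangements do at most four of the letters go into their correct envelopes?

361541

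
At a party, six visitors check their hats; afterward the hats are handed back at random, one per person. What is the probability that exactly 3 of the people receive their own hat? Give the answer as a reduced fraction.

Favorable outcomes: C(6,3)·!3 = 20·2 = 40.
Total outcomes: 6! = 720.
Probability = 40/720 = 1/18.

1/18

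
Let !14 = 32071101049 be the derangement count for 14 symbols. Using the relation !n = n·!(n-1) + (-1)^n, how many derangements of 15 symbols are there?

481066515734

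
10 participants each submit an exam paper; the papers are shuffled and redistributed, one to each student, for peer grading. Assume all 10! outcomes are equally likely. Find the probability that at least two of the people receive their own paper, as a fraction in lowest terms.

958879/3628800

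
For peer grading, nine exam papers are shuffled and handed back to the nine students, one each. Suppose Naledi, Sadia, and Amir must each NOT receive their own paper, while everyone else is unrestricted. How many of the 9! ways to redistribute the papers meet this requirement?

256320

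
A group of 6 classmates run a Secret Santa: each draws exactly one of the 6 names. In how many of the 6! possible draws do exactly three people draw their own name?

Choose which 3 of the 6 are fixed: C(6,3) = 20.
The remaining 3 must be deranged: !3 = 2.
Total: 20 × 2 = 40.

40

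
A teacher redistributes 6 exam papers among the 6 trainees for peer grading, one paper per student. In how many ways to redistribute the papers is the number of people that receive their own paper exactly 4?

Choose which 4 of the 6 are fixed: C(6,4) = 15.
The remaining 2 must be deranged: !2 = 1.
Total: 15 × 1 = 15.

15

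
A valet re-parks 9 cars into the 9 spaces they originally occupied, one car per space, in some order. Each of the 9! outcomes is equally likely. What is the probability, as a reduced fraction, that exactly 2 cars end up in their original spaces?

103/560

Favorable outcomes: C(9,2)·!7 = 36·1854 = 66744.
Total outcomes: 9! = 362880.
Probability = 66744/362880 = 103/560.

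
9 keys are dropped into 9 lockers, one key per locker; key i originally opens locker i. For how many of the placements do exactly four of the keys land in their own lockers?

Pick the 4 fixed positions: C(9,4) = 126 ways.
The other 5 form a derangement: !5 = 44.
Total: 126 × 44 = 5544.

5544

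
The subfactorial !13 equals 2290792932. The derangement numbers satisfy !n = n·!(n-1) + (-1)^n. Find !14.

!14 = 14·2290792932 + 1 = 32071101049.

32071101049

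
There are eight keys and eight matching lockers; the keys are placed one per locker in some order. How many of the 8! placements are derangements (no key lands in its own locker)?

14833

!8 = 8! · Σ_{k=0}^{8} (-1)^k/k!
= 8! - 8!/1! + 8!/2! - 8!/3! + 8!/4! - 8!/5! + 8!/6! - 8!/7! + 8!/8!
= 40320 - 40320 + 20160 - 6720 + 1680 - 336 + 56 - 8 + 1
= 14833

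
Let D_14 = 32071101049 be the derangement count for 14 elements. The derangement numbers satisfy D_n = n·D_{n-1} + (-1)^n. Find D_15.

481066515734

D_15 = 15·32071101049 - 1 = 481066515734.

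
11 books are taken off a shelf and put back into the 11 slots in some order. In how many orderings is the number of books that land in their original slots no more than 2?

36711421

Sum C(11,i)·!(11-i) for i = 0..2:
  i=0: C(11,0)·!11 = 1·14684570 = 14684570
  i=1: C(11,1)·!10 = 11·1334961 = 14684571
  i=2: C(11,2)·!9 = 55·133496 = 7342280
Total = 36711421.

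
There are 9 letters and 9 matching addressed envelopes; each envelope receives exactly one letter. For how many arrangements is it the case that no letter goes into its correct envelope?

133496

The number of derangements of 9 is !9 = Σ_{k=0}^{9} (-1)^k·9!/k!
= 9! - 9!/1! + 9!/2! - 9!/3! + 9!/4! - 9!/5! + 9!/6! - 9!/7! + 9!/8! - 9!/9!
= 362880 - 362880 + 181440 - 60480 + 15120 - 3024 + 504 - 72 + 9 - 1
= 133496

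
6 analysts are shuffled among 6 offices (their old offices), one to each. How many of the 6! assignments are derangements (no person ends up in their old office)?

265

!6 = 6! · Σ_{k=0}^{6} (-1)^k/k!
= 6! - 6!/1! + 6!/2! - 6!/3! + 6!/4! - 6!/5! + 6!/6!
= 720 - 720 + 360 - 120 + 30 - 6 + 1
= 265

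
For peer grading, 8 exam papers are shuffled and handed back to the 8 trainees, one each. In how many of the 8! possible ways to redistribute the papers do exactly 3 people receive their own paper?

2464

Pick the 3 fixed positions: C(8,3) = 56 ways.
The remaining 5 must be deranged: !5 = 44.
Total: 56 × 44 = 2464.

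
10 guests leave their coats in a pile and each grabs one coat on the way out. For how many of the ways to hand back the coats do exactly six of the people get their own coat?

Pick the 6 fixed positions: C(10,6) = 210 ways.
The remaining 4 must be deranged: !4 = 9.
Total: 210 × 9 = 1890.

1890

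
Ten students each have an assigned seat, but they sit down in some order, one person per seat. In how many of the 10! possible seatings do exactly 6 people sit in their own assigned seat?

Choose which 6 of the 10 are fixed: C(10,6) = 210.
The remaining 4 must be deranged: !4 = 9.
Total: 210 × 9 = 1890.

1890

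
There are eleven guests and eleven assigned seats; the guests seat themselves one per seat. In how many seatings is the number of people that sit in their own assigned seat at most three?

# with exactly i fixed is C(11,i)·!(11-i); sum over i=0..3:
  i=0: C(11,0)·!11 = 1·14684570 = 14684570
  i=1: C(11,1)·!10 = 11·1334961 = 14684571
  i=2: C(11,2)·!9 = 55·133496 = 7342280
  i=3: C(11,3)·!8 = 165·14833 = 2447445
Total = 39158866.

39158866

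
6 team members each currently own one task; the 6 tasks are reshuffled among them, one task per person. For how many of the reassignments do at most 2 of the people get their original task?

# with exactly i fixed is C(6,i)·!(6-i); sum over i=0..2:
  i=0: C(6,0)·!6 = 1·265 = 265
  i=1: C(6,1)·!5 = 6·44 = 264
  i=2: C(6,2)·!4 = 15·9 = 135
Total = 664.

664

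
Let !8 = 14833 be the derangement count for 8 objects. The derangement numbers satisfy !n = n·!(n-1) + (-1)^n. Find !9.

133496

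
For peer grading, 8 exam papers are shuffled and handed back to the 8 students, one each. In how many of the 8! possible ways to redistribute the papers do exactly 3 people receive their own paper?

Pick the 3 fixed positions: C(8,3) = 56 ways.
The other 5 form a derangement: !5 = 44.
Total: 56 × 44 = 2464.

2464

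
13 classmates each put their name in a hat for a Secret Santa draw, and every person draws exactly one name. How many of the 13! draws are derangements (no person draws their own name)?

2290792932

Recurrence: !13 = 13·!12 + (-1)^13.
!13 = 13·176214841 - 1 = 2290792932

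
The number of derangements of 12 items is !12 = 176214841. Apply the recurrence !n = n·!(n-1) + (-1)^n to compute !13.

!13 = 13·176214841 - 1 = 2290792932.

2290792932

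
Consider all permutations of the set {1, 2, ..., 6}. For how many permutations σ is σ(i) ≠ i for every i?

265

!6 is the nearest integer to 6!/e.
6! = 720, and 720/e ≈ 264.87, so !6 = 265.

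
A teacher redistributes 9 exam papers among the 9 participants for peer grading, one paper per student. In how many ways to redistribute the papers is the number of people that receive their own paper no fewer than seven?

Sum C(9,i)·!(9-i) for i = 7..9:
  i=7: C(9,7)·!2 = 36·1 = 36
  i=8: C(9,8)·!1 = 9·0 = 0
  i=9: C(9,9)·!0 = 1·1 = 1
Total = 37.

37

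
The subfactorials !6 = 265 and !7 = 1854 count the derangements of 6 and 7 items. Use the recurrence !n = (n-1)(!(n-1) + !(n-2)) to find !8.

14833

!8 = (8-1)·(!7 + !6) = 7·(1854 + 265) = 7·2119 = 14833.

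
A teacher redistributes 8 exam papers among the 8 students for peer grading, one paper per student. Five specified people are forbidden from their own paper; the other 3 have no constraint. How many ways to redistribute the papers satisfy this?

21234

Let A_j be the event that the j-th constrained one is fixed. By inclusion-exclusion over the 5 events:
Σ_{j=0}^{5} (-1)^j C(5,j)(8-j)!
= C(5,0)·8! - C(5,1)·7! + C(5,2)·6! - C(5,3)·5! + C(5,4)·4! - C(5,5)·3!
= 40320 - 25200 + 7200 - 1200 + 120 - 6
= 21234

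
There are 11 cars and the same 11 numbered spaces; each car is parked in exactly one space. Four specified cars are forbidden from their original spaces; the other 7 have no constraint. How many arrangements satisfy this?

27422640

Let A_j be the event that the j-th constrained one is fixed. By inclusion-exclusion over the 4 events:
Σ_{j=0}^{4} (-1)^j C(4,j)(11-j)!
= C(4,0)·11! - C(4,1)·10! + C(4,2)·9! - C(4,3)·8! + C(4,4)·7!
= 39916800 - 14515200 + 2177280 - 161280 + 5040
= 27422640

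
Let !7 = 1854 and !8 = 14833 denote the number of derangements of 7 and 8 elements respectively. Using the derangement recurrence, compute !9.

133496

!9 = (9-1)·(!8 + !7) = 8·(14833 + 1854) = 8·16687 = 133496.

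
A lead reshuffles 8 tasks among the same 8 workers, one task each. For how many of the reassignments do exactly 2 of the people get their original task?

Pick the 2 fixed positions: C(8,2) = 28 ways.
The other 6 form a derangement: !6 = 265.
Total: 28 × 265 = 7420.

7420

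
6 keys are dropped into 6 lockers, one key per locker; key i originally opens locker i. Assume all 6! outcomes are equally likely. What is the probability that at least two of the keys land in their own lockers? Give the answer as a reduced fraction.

Favorable outcomes: Σ_{i≥2} C(6,i)·!(6-i) = 15·9 + 20·2 + 15·1 + 6·0 + 1·1 = 191.
Total outcomes: 6! = 720.
Probability = 191/720 = 191/720.

191/720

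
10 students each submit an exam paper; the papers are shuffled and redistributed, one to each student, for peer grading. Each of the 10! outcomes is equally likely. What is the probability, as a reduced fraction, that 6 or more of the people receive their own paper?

17/28350

Favorable outcomes: Σ_{i≥6} C(10,i)·!(10-i) = 210·9 + 120·2 + 45·1 + 10·0 + 1·1 = 2176.
Total outcomes: 10! = 3628800.
Probability = 2176/3628800 = 17/28350.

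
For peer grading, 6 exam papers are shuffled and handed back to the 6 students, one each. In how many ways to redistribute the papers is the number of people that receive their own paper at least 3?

# with exactly i fixed is C(6,i)·!(6-i); sum over i=3..6:
  i=3: C(6,3)·!3 = 20·2 = 40
  i=4: C(6,4)·!2 = 15·1 = 15
  i=5: C(6,5)·!1 = 6·0 = 0
  i=6: C(6,6)·!0 = 1·1 = 1
Total = 56.

56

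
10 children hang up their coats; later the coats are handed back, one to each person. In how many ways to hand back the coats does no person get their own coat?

1334961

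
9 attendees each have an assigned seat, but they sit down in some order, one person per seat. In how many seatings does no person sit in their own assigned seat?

133496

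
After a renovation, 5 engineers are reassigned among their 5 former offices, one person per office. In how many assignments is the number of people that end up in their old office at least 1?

76

# with exactly i fixed is C(5,i)·!(5-i); sum over i=1..5:
  i=1: C(5,1)·!4 = 5·9 = 45
  i=2: C(5,2)·!3 = 10·2 = 20
  i=3: C(5,3)·!2 = 10·1 = 10
  i=4: C(5,4)·!1 = 5·0 = 0
  i=5: C(5,5)·!0 = 1·1 = 1
Total = 76.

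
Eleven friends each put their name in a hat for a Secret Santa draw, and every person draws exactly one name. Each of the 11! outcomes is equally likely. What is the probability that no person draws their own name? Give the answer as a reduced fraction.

Favorable outcomes: !11 = 14684570.
Total outcomes: 11! = 39916800.
Probability = 14684570/39916800 = 1468457/3991680.

1468457/3991680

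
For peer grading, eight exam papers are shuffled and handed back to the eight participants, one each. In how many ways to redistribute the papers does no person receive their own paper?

14833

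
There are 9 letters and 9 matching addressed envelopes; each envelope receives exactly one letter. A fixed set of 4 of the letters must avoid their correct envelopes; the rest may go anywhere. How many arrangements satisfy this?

229080

Inclusion-exclusion on the 4 forbidden self-matches:
Σ_{j=0}^{4} (-1)^j C(4,j)(9-j)!
= C(4,0)·9! - C(4,1)·8! + C(4,2)·7! - C(4,3)·6! + C(4,4)·5!
= 362880 - 161280 + 30240 - 2880 + 120
= 229080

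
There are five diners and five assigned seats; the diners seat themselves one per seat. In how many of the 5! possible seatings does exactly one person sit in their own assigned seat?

45

Choose which one of the 5 is fixed: C(5,1) = 5.
The remaining 4 must be deranged: !4 = 9.
Total: 5 × 9 = 45.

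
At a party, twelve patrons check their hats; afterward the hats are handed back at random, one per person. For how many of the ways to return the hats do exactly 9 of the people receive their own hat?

440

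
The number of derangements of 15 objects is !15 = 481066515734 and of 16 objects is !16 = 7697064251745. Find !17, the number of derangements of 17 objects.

130850092279664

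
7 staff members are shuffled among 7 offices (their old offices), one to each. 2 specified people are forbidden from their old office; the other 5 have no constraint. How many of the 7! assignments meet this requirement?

3720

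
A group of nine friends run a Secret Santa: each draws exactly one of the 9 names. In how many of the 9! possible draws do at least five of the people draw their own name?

Sum C(9,i)·!(9-i) for i = 5..9:
  i=5: C(9,5)·!4 = 126·9 = 1134
  i=6: C(9,6)·!3 = 84·2 = 168
  i=7: C(9,7)·!2 = 36·1 = 36
  i=8: C(9,8)·!1 = 9·0 = 0
  i=9: C(9,9)·!0 = 1·1 = 1
Total = 1339.

1339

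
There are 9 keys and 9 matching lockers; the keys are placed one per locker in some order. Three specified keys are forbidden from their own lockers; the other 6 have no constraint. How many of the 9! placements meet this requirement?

256320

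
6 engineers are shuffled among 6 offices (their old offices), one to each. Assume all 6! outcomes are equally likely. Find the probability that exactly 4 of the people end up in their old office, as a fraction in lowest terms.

1/48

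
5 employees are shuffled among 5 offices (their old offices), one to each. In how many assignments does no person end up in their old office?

The subfactorial !5 = [5!/e] (nearest integer).
5! = 120, and 120/e ≈ 44.15, so !5 = 44.

44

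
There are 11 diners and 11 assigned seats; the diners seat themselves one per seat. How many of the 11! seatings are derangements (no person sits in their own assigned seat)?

14684570

!11 is the nearest integer to 11!/e.
11! = 39916800, and 39916800/e ≈ 14684570.08, so !11 = 14684570.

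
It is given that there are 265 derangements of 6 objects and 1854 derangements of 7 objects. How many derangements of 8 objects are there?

14833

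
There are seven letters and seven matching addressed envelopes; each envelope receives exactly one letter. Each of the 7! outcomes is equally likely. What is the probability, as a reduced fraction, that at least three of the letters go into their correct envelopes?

407/5040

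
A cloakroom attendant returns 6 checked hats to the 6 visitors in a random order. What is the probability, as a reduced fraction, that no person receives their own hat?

Favorable outcomes: !6 = 265.
Total outcomes: 6! = 720.
Probability = 265/720 = 53/144.

53/144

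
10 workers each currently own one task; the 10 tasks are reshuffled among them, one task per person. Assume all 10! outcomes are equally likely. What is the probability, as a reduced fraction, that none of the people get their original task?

16481/44800

Favorable outcomes: !10 = 1334961.
Total outcomes: 10! = 3628800.
Probability = 1334961/3628800 = 16481/44800.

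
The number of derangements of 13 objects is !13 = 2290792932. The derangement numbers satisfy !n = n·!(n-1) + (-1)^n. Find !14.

!14 = 14·2290792932 + 1 = 32071101049.

32071101049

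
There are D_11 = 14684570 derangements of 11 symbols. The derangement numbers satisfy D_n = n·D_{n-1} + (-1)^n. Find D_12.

176214841

D_12 = 12·14684570 + 1 = 176214841.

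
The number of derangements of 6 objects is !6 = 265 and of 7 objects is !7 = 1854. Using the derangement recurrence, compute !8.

14833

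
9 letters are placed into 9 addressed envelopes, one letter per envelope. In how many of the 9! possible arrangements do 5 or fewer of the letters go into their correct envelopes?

362675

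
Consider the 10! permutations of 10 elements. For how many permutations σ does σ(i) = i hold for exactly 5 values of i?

Pick the 5 fixed positions: C(10,5) = 252 ways.
The other 5 form a derangement: !5 = 44.
Total: 252 × 44 = 11088.

11088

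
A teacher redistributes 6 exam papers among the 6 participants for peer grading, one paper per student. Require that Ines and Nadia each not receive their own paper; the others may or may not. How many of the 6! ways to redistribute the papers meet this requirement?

Let A_j be the event that the j-th constrained one is fixed. By inclusion-exclusion over the 2 events:
Σ_{j=0}^{2} (-1)^j C(2,j)(6-j)!
= C(2,0)·6! - C(2,1)·5! + C(2,2)·4!
= 720 - 240 + 24
= 504

504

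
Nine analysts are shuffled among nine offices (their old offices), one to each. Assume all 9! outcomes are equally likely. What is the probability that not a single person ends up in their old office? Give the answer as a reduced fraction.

16687/45360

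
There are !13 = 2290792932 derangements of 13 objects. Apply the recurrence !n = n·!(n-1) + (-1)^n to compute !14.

32071101049

!14 = 14·2290792932 + 1 = 32071101049.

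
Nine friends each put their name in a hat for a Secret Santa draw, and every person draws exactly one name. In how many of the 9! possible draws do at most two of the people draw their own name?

333737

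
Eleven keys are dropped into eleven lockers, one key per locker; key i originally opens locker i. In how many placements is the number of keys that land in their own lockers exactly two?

Pick the 2 fixed positions: C(11,2) = 55 ways.
The other 9 form a derangement: !9 = 133496.
Total: 55 × 133496 = 7342280.

7342280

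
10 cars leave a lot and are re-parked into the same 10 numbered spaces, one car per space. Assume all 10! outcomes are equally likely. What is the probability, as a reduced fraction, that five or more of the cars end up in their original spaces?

Favorable outcomes: Σ_{i≥5} C(10,i)·!(10-i) = 252·44 + 210·9 + 120·2 + 45·1 + 10·0 + 1·1 = 13264.
Total outcomes: 10! = 3628800.
Probability = 13264/3628800 = 829/226800.

829/226800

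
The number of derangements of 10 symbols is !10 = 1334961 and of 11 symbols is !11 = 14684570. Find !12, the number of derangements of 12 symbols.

176214841

!12 = (12-1)·(!11 + !10) = 11·(14684570 + 1334961) = 11·16019531 = 176214841.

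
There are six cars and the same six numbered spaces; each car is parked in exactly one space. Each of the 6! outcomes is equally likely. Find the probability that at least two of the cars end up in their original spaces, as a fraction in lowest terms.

191/720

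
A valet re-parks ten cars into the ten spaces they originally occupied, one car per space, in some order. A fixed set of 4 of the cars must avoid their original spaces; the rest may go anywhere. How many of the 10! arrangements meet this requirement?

2399760

Inclusion-exclusion on the 4 forbidden self-matches:
Σ_{j=0}^{4} (-1)^j C(4,j)(10-j)!
= C(4,0)·10! - C(4,1)·9! + C(4,2)·8! - C(4,3)·7! + C(4,4)·6!
= 3628800 - 1451520 + 241920 - 20160 + 720
= 2399760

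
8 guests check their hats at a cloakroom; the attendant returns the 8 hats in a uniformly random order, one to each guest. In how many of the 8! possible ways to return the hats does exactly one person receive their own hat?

14832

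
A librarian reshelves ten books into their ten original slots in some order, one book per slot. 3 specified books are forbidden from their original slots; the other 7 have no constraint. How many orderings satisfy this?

2656080

Inclusion-exclusion on the 3 forbidden self-matches:
Σ_{j=0}^{3} (-1)^j C(3,j)(10-j)!
= C(3,0)·10! - C(3,1)·9! + C(3,2)·8! - C(3,3)·7!
= 3628800 - 1088640 + 120960 - 5040
= 2656080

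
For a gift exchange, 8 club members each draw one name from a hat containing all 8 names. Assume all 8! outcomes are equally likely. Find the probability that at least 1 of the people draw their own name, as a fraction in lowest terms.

3641/5760

Favorable outcomes: Σ_{i≥1} C(8,i)·!(8-i) = 8·1854 + 28·265 + 56·44 + 70·9 + 56·2 + 28·1 + 8·0 + 1·1 = 25487.
Total outcomes: 8! = 40320.
Probability = 25487/40320 = 3641/5760.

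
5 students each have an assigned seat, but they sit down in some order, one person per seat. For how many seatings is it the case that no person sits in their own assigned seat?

The subfactorial !5 = [5!/e] (nearest integer).
5! = 120, and 120/e ≈ 44.15, so !5 = 44.

44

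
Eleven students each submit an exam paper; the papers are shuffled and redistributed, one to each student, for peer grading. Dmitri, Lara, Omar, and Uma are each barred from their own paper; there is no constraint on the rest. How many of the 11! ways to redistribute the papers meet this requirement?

27422640

Inclusion-exclusion on the 4 forbidden self-matches:
Σ_{j=0}^{4} (-1)^j C(4,j)(11-j)!
= C(4,0)·11! - C(4,1)·10! + C(4,2)·9! - C(4,3)·8! + C(4,4)·7!
= 39916800 - 14515200 + 2177280 - 161280 + 5040
= 27422640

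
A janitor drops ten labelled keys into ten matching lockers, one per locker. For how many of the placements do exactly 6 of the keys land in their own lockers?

1890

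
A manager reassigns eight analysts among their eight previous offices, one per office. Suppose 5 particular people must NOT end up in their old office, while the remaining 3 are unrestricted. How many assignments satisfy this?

21234

Inclusion-exclusion on the 5 forbidden self-matches:
Σ_{j=0}^{5} (-1)^j C(5,j)(8-j)!
= C(5,0)·8! - C(5,1)·7! + C(5,2)·6! - C(5,3)·5! + C(5,4)·4! - C(5,5)·3!
= 40320 - 25200 + 7200 - 1200 + 120 - 6
= 21234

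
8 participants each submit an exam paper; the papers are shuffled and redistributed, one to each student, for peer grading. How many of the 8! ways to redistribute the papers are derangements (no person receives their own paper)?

!8 = 8! · Σ_{k=0}^{8} (-1)^k/k!
= 8! - 8!/1! + 8!/2! - 8!/3! + 8!/4! - 8!/5! + 8!/6! - 8!/7! + 8!/8!
= 40320 - 40320 + 20160 - 6720 + 1680 - 336 + 56 - 8 + 1
= 14833

14833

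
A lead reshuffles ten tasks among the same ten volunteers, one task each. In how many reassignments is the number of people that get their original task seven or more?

# with exactly i fixed is C(10,i)·!(10-i); sum over i=7..10:
  i=7: C(10,7)·!3 = 120·2 = 240
  i=8: C(10,8)·!2 = 45·1 = 45
  i=9: C(10,9)·!1 = 10·0 = 0
  i=10: C(10,10)·!0 = 1·1 = 1
Total = 286.

286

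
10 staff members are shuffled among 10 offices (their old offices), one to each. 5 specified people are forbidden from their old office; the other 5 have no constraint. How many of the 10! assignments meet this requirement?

Inclusion-exclusion on the 5 forbidden self-matches:
Σ_{j=0}^{5} (-1)^j C(5,j)(10-j)!
= C(5,0)·10! - C(5,1)·9! + C(5,2)·8! - C(5,3)·7! + C(5,4)·6! - C(5,5)·5!
= 3628800 - 1814400 + 403200 - 50400 + 3600 - 120
= 2170680

2170680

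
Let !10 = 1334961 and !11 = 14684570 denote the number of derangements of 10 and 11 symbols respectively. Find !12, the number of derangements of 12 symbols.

!12 = (12-1)·(!11 + !10) = 11·(14684570 + 1334961) = 11·16019531 = 176214841.

176214841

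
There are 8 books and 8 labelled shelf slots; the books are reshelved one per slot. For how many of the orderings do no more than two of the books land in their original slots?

37085

# with exactly i fixed is C(8,i)·!(8-i); sum over i=0..2:
  i=0: C(8,0)·!8 = 1·14833 = 14833
  i=1: C(8,1)·!7 = 8·1854 = 14832
  i=2: C(8,2)·!6 = 28·265 = 7420
Total = 37085.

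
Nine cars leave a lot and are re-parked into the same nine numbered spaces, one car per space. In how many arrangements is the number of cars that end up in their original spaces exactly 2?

Pick the 2 fixed positions: C(9,2) = 36 ways.
The remaining 7 must be deranged: !7 = 1854.
Total: 36 × 1854 = 66744.

66744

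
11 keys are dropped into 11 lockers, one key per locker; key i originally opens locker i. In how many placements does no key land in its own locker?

!11 is the nearest integer to 11!/e.
11! = 39916800, and 39916800/e ≈ 14684570.08, so !11 = 14684570.

14684570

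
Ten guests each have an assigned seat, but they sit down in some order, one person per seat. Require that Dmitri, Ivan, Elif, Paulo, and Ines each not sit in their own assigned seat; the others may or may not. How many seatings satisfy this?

Inclusion-exclusion on the 5 forbidden self-matches:
Σ_{j=0}^{5} (-1)^j C(5,j)(10-j)!
= C(5,0)·10! - C(5,1)·9! + C(5,2)·8! - C(5,3)·7! + C(5,4)·6! - C(5,5)·5!
= 3628800 - 1814400 + 403200 - 50400 + 3600 - 120
= 2170680

2170680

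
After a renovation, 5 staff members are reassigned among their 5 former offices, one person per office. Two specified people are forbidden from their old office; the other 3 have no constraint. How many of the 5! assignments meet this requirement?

78

Let A_j be the event that the j-th constrained one is fixed. By inclusion-exclusion over the 2 events:
Σ_{j=0}^{2} (-1)^j C(2,j)(5-j)!
= C(2,0)·5! - C(2,1)·4! + C(2,2)·3!
= 120 - 48 + 6
= 78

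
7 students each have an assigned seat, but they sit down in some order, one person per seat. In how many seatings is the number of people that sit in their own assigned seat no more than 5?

5039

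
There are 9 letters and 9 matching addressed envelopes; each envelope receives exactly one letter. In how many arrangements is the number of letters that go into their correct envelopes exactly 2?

Pick the 2 fixed positions: C(9,2) = 36 ways.
The other 7 form a derangement: !7 = 1854.
Total: 36 × 1854 = 66744.

66744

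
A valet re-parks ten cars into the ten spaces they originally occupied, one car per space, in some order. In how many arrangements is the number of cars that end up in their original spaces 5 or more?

13264

Sum C(10,i)·!(10-i) for i = 5..10:
  i=5: C(10,5)·!5 = 252·44 = 11088
  i=6: C(10,6)·!4 = 210·9 = 1890
  i=7: C(10,7)·!3 = 120·2 = 240
  i=8: C(10,8)·!2 = 45·1 = 45
  i=9: C(10,9)·!1 = 10·0 = 0
  i=10: C(10,10)·!0 = 1·1 = 1
Total = 13264.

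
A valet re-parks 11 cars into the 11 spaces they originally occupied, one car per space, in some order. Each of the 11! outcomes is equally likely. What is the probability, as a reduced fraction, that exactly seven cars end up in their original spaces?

1/13440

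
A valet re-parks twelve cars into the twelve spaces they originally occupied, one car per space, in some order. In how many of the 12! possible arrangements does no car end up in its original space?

Use !n = n·!(n-1) + (-1)^n.
!12 = 12·14684570 + 1 = 176214841

176214841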